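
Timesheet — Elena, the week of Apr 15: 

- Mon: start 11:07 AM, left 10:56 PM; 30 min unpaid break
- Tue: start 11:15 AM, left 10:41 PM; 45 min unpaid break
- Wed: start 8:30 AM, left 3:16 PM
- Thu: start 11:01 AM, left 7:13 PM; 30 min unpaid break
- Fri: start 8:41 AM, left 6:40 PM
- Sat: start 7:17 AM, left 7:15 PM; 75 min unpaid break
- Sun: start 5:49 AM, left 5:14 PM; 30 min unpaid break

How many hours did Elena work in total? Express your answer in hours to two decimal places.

68.08 hours

Mon: 11:07 AM–10:56 PM = 11 h 49 min; less 30 min break → 11 h 19 min
Tue: 11:15 AM–10:41 PM = 11 h 26 min; less 45 min break → 10 h 41 min
Wed: 8:30 AM–3:16 PM = 6 h 46 min
Thu: 11:01 AM–7:13 PM = 8 h 12 min; less 30 min break → 7 h 42 min
Fri: 8:41 AM–6:40 PM = 9 h 59 min
Sat: 7:17 AM–7:15 PM = 11 h 58 min; less 75 min break → 10 h 43 min
Sun: 5:49 AM–5:14 PM = 11 h 25 min; less 30 min break → 10 h 55 min
Total: 11 h 19 min + 10 h 41 min + 6 h 46 min + 7 h 42 min + 9 h 59 min + 10 h 43 min + 10 h 55 min = 68 h 5 min.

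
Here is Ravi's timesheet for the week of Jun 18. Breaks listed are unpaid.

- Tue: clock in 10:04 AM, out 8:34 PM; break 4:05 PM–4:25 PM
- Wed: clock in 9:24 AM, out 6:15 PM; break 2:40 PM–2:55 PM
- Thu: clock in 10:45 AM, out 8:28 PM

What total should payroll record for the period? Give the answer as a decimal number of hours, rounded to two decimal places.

28.48 hours

Tue: 10:04 AM–8:34 PM = 10 h 30 min; less 20 min break → 10 h 10 min
Wed: 9:24 AM–6:15 PM = 8 h 51 min; less 15 min break → 8 h 36 min
Thu: 10:45 AM–8:28 PM = 9 h 43 min
Total: 10 h 10 min + 8 h 36 min + 9 h 43 min = 28 h 29 min.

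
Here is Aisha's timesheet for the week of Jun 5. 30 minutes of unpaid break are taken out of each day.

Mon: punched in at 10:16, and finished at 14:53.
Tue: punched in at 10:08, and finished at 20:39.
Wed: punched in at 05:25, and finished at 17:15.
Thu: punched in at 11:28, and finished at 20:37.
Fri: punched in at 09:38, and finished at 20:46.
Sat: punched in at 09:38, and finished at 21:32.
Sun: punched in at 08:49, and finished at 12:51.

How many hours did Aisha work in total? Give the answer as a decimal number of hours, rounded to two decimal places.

59.68 hours

Mon: 10:16–14:53 = 4 h 37 min; less 30 min break → 4 h 7 min
Tue: 10:08–20:39 = 10 h 31 min; less 30 min break → 10 h 1 min
Wed: 05:25–17:15 = 11 h 50 min; less 30 min break → 11 h 20 min
Thu: 11:28–20:37 = 9 h 9 min; less 30 min break → 8 h 39 min
Fri: 09:38–20:46 = 11 h 8 min; less 30 min break → 10 h 38 min
Sat: 09:38–21:32 = 11 h 54 min; less 30 min break → 11 h 24 min
Sun: 08:49–12:51 = 4 h 2 min; less 30 min break → 3 h 32 min
Total: 4 h 7 min + 10 h 1 min + 11 h 20 min + 8 h 39 min + 10 h 38 min + 11 h 24 min + 3 h 32 min = 59 h 41 min.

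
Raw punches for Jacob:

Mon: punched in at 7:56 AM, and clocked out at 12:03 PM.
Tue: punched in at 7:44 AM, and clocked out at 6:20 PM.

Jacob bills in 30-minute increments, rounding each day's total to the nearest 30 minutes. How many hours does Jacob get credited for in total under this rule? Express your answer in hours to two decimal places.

Mon: 7:56 AM–12:03 PM = 4 h 7 min → rounds to 4 h 0 min
Tue: 7:44 AM–6:20 PM = 10 h 36 min → rounds to 10 h 30 min
Total credited: 14 h 30 min.

14.50 hours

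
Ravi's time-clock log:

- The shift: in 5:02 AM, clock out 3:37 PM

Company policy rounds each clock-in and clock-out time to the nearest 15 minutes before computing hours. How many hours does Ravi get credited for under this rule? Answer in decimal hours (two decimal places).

The shift: in 5:02 AM→5:00 AM, out 3:37 PM→3:30 PM; 10 h 30 min

10.50 hours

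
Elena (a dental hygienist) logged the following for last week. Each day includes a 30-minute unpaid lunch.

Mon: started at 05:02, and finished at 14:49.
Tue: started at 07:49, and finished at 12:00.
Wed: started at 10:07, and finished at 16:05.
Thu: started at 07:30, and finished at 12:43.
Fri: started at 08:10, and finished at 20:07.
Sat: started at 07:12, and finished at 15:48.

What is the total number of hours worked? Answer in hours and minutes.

Mon: 05:02–14:49 = 9 h 47 min; less 30 min break → 9 h 17 min
Tue: 07:49–12:00 = 4 h 11 min; less 30 min break → 3 h 41 min
Wed: 10:07–16:05 = 5 h 58 min; less 30 min break → 5 h 28 min
Thu: 07:30–12:43 = 5 h 13 min; less 30 min break → 4 h 43 min
Fri: 08:10–20:07 = 11 h 57 min; less 30 min break → 11 h 27 min
Sat: 07:12–15:48 = 8 h 36 min; less 30 min break → 8 h 6 min
Total: 9 h 17 min + 3 h 41 min + 5 h 28 min + 4 h 43 min + 11 h 27 min + 8 h 6 min = 42 h 42 min.

42 h 42 min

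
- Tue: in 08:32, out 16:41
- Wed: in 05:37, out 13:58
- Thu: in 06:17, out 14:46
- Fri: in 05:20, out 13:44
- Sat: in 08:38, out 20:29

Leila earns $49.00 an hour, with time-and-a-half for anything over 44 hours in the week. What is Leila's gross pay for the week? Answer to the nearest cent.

Tue: 08:32–16:41 = 8 h 9 min
Wed: 05:37–13:58 = 8 h 21 min
Thu: 06:17–14:46 = 8 h 29 min
Fri: 05:20–13:44 = 8 h 24 min
Sat: 08:38–20:29 = 11 h 51 min
Total worked: 45 h 14 min = 2714 min.
Regular 44 h 0 min = 2640 min at $49.00/h; overtime 1 h 14 min = 74 min at $73.50/h.
Pay = (2640 × $49.00 + 74 × $73.50) ÷ 60 = $2246.65.

$2246.65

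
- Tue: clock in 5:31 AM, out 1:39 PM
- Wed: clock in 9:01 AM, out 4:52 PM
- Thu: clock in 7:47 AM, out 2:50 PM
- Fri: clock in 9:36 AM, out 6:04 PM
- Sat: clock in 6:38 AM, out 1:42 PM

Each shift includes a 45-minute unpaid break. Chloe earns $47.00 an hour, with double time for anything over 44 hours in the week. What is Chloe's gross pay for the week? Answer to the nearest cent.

Tue: 5:31 AM–1:39 PM = 8 h 8 min; less 45 min break → 7 h 23 min
Wed: 9:01 AM–4:52 PM = 7 h 51 min; less 45 min break → 7 h 6 min
Thu: 7:47 AM–2:50 PM = 7 h 3 min; less 45 min break → 6 h 18 min
Fri: 9:36 AM–6:04 PM = 8 h 28 min; less 45 min break → 7 h 43 min
Sat: 6:38 AM–1:42 PM = 7 h 4 min; less 45 min break → 6 h 19 min
Total worked: 34 h 49 min = 2089 min.
Regular 34 h 49 min = 2089 min at $47.00/h; overtime 0 h 0 min = 0 min at $94.00/h.
Pay = (2089 × $47.00 + 0 × $94.00) ÷ 60 = $1636.38.

$1636.38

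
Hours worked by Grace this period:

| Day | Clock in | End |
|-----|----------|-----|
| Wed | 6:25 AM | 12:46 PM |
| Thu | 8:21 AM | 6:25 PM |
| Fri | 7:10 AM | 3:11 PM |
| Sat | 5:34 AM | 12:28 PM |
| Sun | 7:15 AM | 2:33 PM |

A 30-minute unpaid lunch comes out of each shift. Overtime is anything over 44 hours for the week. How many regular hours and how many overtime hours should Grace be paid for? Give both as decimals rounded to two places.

Wed: 6:25 AM–12:46 PM = 6 h 21 min; less 30 min break → 5 h 51 min
Thu: 8:21 AM–6:25 PM = 10 h 4 min; less 30 min break → 9 h 34 min
Fri: 7:10 AM–3:11 PM = 8 h 1 min; less 30 min break → 7 h 31 min
Sat: 5:34 AM–12:28 PM = 6 h 54 min; less 30 min break → 6 h 24 min
Sun: 7:15 AM–2:33 PM = 7 h 18 min; less 30 min break → 6 h 48 min
Total worked: 36 h 8 min = 36.13 h.
Threshold 44 h → overtime 0 h 0 min, regular 36 h 8 min.

Regular 36.13 hours, overtime 0.00 hours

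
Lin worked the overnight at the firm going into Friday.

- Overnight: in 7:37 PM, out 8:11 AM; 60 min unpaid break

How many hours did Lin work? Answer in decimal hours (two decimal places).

Overnight: 7:37 PM → midnight = 4 h 23 min; midnight → 8:11 AM = 8 h 11 min; span 12 h 34 min; less 60 min break → 11 h 34 min

11.57 hours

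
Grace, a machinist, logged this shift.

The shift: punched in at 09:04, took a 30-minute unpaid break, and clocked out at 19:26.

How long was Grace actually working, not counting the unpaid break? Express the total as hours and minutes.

The shift: 09:04–19:26 = 10 h 22 min; less 30 min break → 9 h 52 min

9 h 52 min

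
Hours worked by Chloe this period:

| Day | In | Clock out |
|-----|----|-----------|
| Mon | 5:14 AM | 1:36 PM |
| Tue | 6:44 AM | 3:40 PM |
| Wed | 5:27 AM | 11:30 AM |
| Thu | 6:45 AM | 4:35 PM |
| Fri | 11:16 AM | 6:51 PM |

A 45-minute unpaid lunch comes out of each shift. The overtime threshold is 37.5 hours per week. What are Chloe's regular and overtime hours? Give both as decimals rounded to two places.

Mon: 5:14 AM–1:36 PM = 8 h 22 min; less 45 min break → 7 h 37 min
Tue: 6:44 AM–3:40 PM = 8 h 56 min; less 45 min break → 8 h 11 min
Wed: 5:27 AM–11:30 AM = 6 h 3 min; less 45 min break → 5 h 18 min
Thu: 6:45 AM–4:35 PM = 9 h 50 min; less 45 min break → 9 h 5 min
Fri: 11:16 AM–6:51 PM = 7 h 35 min; less 45 min break → 6 h 50 min
Total worked: 37 h 1 min = 37.02 h.
Threshold 37.5 h → overtime 0 h 0 min, regular 37 h 1 min.

Regular 37.02 hours, overtime 0.00 hours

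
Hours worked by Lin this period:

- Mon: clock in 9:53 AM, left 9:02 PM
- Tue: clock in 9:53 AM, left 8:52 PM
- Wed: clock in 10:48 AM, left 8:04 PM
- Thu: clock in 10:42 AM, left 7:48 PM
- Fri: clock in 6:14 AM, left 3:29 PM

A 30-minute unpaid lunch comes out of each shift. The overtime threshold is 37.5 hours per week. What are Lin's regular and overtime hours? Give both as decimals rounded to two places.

Regular 37.50 hours, overtime 9.75 hours

Mon: 9:53 AM–9:02 PM = 11 h 9 min; less 30 min break → 10 h 39 min
Tue: 9:53 AM–8:52 PM = 10 h 59 min; less 30 min break → 10 h 29 min
Wed: 10:48 AM–8:04 PM = 9 h 16 min; less 30 min break → 8 h 46 min
Thu: 10:42 AM–7:48 PM = 9 h 6 min; less 30 min break → 8 h 36 min
Fri: 6:14 AM–3:29 PM = 9 h 15 min; less 30 min break → 8 h 45 min
Total worked: 47 h 15 min = 47.25 h.
Threshold 37.5 h → overtime 9 h 45 min, regular 37 h 30 min.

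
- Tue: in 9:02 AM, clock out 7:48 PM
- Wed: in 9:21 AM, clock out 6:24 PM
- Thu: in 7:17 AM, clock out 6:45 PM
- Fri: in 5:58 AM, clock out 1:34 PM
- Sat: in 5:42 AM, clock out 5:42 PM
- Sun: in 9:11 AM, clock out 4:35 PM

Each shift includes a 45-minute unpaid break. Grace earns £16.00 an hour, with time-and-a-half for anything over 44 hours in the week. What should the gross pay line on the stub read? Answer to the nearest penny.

£938.80

Tue: 9:02 AM–7:48 PM = 10 h 46 min; less 45 min break → 10 h 1 min
Wed: 9:21 AM–6:24 PM = 9 h 3 min; less 45 min break → 8 h 18 min
Thu: 7:17 AM–6:45 PM = 11 h 28 min; less 45 min break → 10 h 43 min
Fri: 5:58 AM–1:34 PM = 7 h 36 min; less 45 min break → 6 h 51 min
Sat: 5:42 AM–5:42 PM = 12 h 0 min; less 45 min break → 11 h 15 min
Sun: 9:11 AM–4:35 PM = 7 h 24 min; less 45 min break → 6 h 39 min
Total worked: 53 h 47 min = 3227 min.
Regular 44 h 0 min = 2640 min at £16.00/h; overtime 9 h 47 min = 587 min at £24.00/h.
Pay = (2640 × £16.00 + 587 × £24.00) ÷ 60 = £938.80.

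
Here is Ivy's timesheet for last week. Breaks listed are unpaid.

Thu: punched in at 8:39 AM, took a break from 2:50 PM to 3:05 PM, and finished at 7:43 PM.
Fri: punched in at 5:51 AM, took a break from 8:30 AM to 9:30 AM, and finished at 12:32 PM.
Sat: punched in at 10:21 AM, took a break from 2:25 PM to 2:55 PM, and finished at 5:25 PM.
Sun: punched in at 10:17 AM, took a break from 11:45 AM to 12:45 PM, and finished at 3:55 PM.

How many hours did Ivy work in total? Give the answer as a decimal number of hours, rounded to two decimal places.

Thu: 8:39 AM–7:43 PM = 11 h 4 min; less 15 min break → 10 h 49 min
Fri: 5:51 AM–12:32 PM = 6 h 41 min; less 60 min break → 5 h 41 min
Sat: 10:21 AM–5:25 PM = 7 h 4 min; less 30 min break → 6 h 34 min
Sun: 10:17 AM–3:55 PM = 5 h 38 min; less 60 min break → 4 h 38 min
Total: 10 h 49 min + 5 h 41 min + 6 h 34 min + 4 h 38 min = 27 h 42 min.

27.70 hours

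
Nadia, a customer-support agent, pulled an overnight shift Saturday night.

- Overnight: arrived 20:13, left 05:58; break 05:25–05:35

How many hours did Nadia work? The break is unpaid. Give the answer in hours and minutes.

Overnight: 20:13 → midnight = 3 h 47 min; midnight → 05:58 = 5 h 58 min; span 9 h 45 min; less 10 min break → 9 h 35 min

9 h 35 min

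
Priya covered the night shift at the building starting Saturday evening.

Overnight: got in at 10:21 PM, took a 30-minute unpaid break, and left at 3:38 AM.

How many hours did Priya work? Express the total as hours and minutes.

Overnight: 10:21 PM → midnight = 1 h 39 min; midnight → 3:38 AM = 3 h 38 min; span 5 h 17 min; less 30 min break → 4 h 47 min

4 h 47 min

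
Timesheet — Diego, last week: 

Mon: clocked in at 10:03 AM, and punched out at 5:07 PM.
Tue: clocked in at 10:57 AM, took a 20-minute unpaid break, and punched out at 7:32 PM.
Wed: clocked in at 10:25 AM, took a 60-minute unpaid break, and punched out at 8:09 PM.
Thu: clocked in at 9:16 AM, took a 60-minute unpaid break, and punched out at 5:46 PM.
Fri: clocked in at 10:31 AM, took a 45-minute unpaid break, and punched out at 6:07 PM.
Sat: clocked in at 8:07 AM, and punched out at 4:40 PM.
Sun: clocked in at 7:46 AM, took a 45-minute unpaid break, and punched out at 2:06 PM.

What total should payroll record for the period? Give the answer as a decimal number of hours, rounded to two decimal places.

Mon: 10:03 AM–5:07 PM = 7 h 4 min
Tue: 10:57 AM–7:32 PM = 8 h 35 min; less 20 min break → 8 h 15 min
Wed: 10:25 AM–8:09 PM = 9 h 44 min; less 60 min break → 8 h 44 min
Thu: 9:16 AM–5:46 PM = 8 h 30 min; less 60 min break → 7 h 30 min
Fri: 10:31 AM–6:07 PM = 7 h 36 min; less 45 min break → 6 h 51 min
Sat: 8:07 AM–4:40 PM = 8 h 33 min
Sun: 7:46 AM–2:06 PM = 6 h 20 min; less 45 min break → 5 h 35 min
Total: 7 h 4 min + 8 h 15 min + 8 h 44 min + 7 h 30 min + 6 h 51 min + 8 h 33 min + 5 h 35 min = 52 h 32 min.

52.53 hours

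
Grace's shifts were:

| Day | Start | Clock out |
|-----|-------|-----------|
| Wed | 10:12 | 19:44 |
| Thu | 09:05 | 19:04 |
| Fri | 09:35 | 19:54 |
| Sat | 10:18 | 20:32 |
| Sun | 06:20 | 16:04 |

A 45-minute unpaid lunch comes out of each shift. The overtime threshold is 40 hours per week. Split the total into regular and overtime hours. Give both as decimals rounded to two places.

Wed: 10:12–19:44 = 9 h 32 min; less 45 min break → 8 h 47 min
Thu: 09:05–19:04 = 9 h 59 min; less 45 min break → 9 h 14 min
Fri: 09:35–19:54 = 10 h 19 min; less 45 min break → 9 h 34 min
Sat: 10:18–20:32 = 10 h 14 min; less 45 min break → 9 h 29 min
Sun: 06:20–16:04 = 9 h 44 min; less 45 min break → 8 h 59 min
Total worked: 46 h 3 min = 46.05 h.
Threshold 40 h → overtime 6 h 3 min, regular 40 h 0 min.

Regular 40.00 hours, overtime 6.05 hours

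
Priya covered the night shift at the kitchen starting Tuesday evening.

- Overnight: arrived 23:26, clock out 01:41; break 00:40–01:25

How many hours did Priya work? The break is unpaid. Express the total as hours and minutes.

1 h 30 min

Overnight: 23:26 → midnight = 0 h 34 min; midnight → 01:41 = 1 h 41 min; span 2 h 15 min; less 45 min break → 1 h 30 min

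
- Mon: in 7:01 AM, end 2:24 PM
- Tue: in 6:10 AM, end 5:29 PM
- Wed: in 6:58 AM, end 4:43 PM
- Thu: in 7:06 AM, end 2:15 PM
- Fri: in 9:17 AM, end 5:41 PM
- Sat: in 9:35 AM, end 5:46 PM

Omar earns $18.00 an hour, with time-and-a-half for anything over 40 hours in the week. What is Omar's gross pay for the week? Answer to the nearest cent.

$1048.95

Mon: 7:01 AM–2:24 PM = 7 h 23 min
Tue: 6:10 AM–5:29 PM = 11 h 19 min
Wed: 6:58 AM–4:43 PM = 9 h 45 min
Thu: 7:06 AM–2:15 PM = 7 h 9 min
Fri: 9:17 AM–5:41 PM = 8 h 24 min
Sat: 9:35 AM–5:46 PM = 8 h 11 min
Total worked: 52 h 11 min = 3131 min.
Regular 40 h 0 min = 2400 min at $18.00/h; overtime 12 h 11 min = 731 min at $27.00/h.
Pay = (2400 × $18.00 + 731 × $27.00) ÷ 60 = $1048.95.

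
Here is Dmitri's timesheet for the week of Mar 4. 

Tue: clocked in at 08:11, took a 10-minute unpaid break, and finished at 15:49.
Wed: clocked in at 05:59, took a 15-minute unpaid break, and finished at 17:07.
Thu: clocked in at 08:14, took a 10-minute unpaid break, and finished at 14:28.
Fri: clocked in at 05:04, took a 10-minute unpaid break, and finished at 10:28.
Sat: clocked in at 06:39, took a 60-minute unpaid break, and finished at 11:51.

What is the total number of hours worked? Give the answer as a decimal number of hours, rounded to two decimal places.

Tue: 08:11–15:49 = 7 h 38 min; less 10 min break → 7 h 28 min
Wed: 05:59–17:07 = 11 h 8 min; less 15 min break → 10 h 53 min
Thu: 08:14–14:28 = 6 h 14 min; less 10 min break → 6 h 4 min
Fri: 05:04–10:28 = 5 h 24 min; less 10 min break → 5 h 14 min
Sat: 06:39–11:51 = 5 h 12 min; less 60 min break → 4 h 12 min
Total: 7 h 28 min + 10 h 53 min + 6 h 4 min + 5 h 14 min + 4 h 12 min = 33 h 51 min.

33.85 hours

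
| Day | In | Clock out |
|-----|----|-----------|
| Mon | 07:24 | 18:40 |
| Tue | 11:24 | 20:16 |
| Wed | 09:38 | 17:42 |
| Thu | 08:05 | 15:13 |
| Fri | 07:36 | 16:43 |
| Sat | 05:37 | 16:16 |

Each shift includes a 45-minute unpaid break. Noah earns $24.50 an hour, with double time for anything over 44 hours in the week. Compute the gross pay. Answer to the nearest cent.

$1401.40

Mon: 07:24–18:40 = 11 h 16 min; less 45 min break → 10 h 31 min
Tue: 11:24–20:16 = 8 h 52 min; less 45 min break → 8 h 7 min
Wed: 09:38–17:42 = 8 h 4 min; less 45 min break → 7 h 19 min
Thu: 08:05–15:13 = 7 h 8 min; less 45 min break → 6 h 23 min
Fri: 07:36–16:43 = 9 h 7 min; less 45 min break → 8 h 22 min
Sat: 05:37–16:16 = 10 h 39 min; less 45 min break → 9 h 54 min
Total worked: 50 h 36 min = 3036 min.
Regular 44 h 0 min = 2640 min at $24.50/h; overtime 6 h 36 min = 396 min at $49.00/h.
Pay = (2640 × $24.50 + 396 × $49.00) ÷ 60 = $1401.40.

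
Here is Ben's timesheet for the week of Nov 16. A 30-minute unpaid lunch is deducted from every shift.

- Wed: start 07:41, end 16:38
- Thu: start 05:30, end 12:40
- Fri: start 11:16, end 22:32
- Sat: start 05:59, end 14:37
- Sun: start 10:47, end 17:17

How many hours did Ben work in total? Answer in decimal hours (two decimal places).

Wed: 07:41–16:38 = 8 h 57 min; less 30 min break → 8 h 27 min
Thu: 05:30–12:40 = 7 h 10 min; less 30 min break → 6 h 40 min
Fri: 11:16–22:32 = 11 h 16 min; less 30 min break → 10 h 46 min
Sat: 05:59–14:37 = 8 h 38 min; less 30 min break → 8 h 8 min
Sun: 10:47–17:17 = 6 h 30 min; less 30 min break → 6 h 0 min
Total: 8 h 27 min + 6 h 40 min + 10 h 46 min + 8 h 8 min + 6 h 0 min = 40 h 1 min.

40.02 hours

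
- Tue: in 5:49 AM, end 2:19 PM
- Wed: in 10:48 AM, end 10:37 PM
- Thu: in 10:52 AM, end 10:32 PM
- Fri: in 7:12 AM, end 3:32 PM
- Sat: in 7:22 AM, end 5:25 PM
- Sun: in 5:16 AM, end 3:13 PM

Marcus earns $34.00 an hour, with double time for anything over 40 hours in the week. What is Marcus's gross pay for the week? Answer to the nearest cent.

$2741.53

Tue: 5:49 AM–2:19 PM = 8 h 30 min
Wed: 10:48 AM–10:37 PM = 11 h 49 min
Thu: 10:52 AM–10:32 PM = 11 h 40 min
Fri: 7:12 AM–3:32 PM = 8 h 20 min
Sat: 7:22 AM–5:25 PM = 10 h 3 min
Sun: 5:16 AM–3:13 PM = 9 h 57 min
Total worked: 60 h 19 min = 3619 min.
Regular 40 h 0 min = 2400 min at $34.00/h; overtime 20 h 19 min = 1219 min at $68.00/h.
Pay = (2400 × $34.00 + 1219 × $68.00) ÷ 60 = $2741.53.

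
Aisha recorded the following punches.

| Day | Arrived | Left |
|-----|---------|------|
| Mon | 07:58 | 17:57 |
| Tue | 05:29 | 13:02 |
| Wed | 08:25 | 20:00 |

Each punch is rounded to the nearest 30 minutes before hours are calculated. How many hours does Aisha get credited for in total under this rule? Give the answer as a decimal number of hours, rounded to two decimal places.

29.00 hours

Mon: in 07:58→08:00, out 17:57→18:00; 10 h 0 min
Tue: in 05:29→05:30, out 13:02→13:00; 7 h 30 min
Wed: in 08:25→08:30, out 20:00→20:00; 11 h 30 min
Total credited: 29 h 0 min.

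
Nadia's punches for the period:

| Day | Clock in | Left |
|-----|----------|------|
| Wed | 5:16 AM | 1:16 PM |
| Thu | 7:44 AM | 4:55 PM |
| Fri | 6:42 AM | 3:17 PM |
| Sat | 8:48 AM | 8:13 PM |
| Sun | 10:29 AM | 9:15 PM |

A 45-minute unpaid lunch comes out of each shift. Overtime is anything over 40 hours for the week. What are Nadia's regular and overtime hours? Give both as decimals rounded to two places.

Regular 40.00 hours, overtime 4.20 hours

Wed: 5:16 AM–1:16 PM = 8 h 0 min; less 45 min break → 7 h 15 min
Thu: 7:44 AM–4:55 PM = 9 h 11 min; less 45 min break → 8 h 26 min
Fri: 6:42 AM–3:17 PM = 8 h 35 min; less 45 min break → 7 h 50 min
Sat: 8:48 AM–8:13 PM = 11 h 25 min; less 45 min break → 10 h 40 min
Sun: 10:29 AM–9:15 PM = 10 h 46 min; less 45 min break → 10 h 1 min
Total worked: 44 h 12 min = 44.20 h.
Threshold 40 h → overtime 4 h 12 min, regular 40 h 0 min.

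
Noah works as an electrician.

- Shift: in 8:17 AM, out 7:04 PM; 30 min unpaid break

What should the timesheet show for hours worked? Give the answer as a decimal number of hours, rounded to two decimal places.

10.28 hours

Shift: 8:17 AM–7:04 PM = 10 h 47 min; less 30 min break → 10 h 17 min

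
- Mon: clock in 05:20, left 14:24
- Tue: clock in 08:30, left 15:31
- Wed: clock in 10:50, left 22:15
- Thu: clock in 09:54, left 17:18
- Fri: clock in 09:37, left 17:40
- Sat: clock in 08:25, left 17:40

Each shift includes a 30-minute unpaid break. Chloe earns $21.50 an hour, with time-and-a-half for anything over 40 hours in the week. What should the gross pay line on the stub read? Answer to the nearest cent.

$1156.70

Mon: 05:20–14:24 = 9 h 4 min; less 30 min break → 8 h 34 min
Tue: 08:30–15:31 = 7 h 1 min; less 30 min break → 6 h 31 min
Wed: 10:50–22:15 = 11 h 25 min; less 30 min break → 10 h 55 min
Thu: 09:54–17:18 = 7 h 24 min; less 30 min break → 6 h 54 min
Fri: 09:37–17:40 = 8 h 3 min; less 30 min break → 7 h 33 min
Sat: 08:25–17:40 = 9 h 15 min; less 30 min break → 8 h 45 min
Total worked: 49 h 12 min = 2952 min.
Regular 40 h 0 min = 2400 min at $21.50/h; overtime 9 h 12 min = 552 min at $32.25/h.
Pay = (2400 × $21.50 + 552 × $32.25) ÷ 60 = $1156.70.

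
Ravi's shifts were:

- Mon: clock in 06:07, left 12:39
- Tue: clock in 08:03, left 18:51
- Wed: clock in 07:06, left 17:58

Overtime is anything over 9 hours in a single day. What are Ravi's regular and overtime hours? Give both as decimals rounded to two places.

Mon: 06:07–12:39 = 6 h 32 min
Tue: 08:03–18:51 = 10 h 48 min
Wed: 07:06–17:58 = 10 h 52 min
Mon reg 6 h 32 min / OT 0 h 0 min; Tue reg 9 h 0 min / OT 1 h 48 min; Wed reg 9 h 0 min / OT 1 h 52 min.
Totals: regular 24 h 32 min, overtime 3 h 40 min.

Regular 24.53 hours, overtime 3.67 hours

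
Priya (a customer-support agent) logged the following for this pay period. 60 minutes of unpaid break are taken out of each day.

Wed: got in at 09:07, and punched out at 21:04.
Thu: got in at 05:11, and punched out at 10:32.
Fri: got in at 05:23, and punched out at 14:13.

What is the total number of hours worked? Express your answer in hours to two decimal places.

23.13 hours

Wed: 09:07–21:04 = 11 h 57 min; less 60 min break → 10 h 57 min
Thu: 05:11–10:32 = 5 h 21 min; less 60 min break → 4 h 21 min
Fri: 05:23–14:13 = 8 h 50 min; less 60 min break → 7 h 50 min
Total: 10 h 57 min + 4 h 21 min + 7 h 50 min = 23 h 8 min.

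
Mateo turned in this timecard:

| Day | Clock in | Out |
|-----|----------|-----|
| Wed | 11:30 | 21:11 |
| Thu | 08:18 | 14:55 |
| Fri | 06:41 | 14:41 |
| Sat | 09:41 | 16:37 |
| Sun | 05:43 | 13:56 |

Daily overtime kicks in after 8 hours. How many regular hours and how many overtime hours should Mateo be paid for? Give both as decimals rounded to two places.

Regular 37.55 hours, overtime 1.90 hours

Wed: 11:30–21:11 = 9 h 41 min
Thu: 08:18–14:55 = 6 h 37 min
Fri: 06:41–14:41 = 8 h 0 min
Sat: 09:41–16:37 = 6 h 56 min
Sun: 05:43–13:56 = 8 h 13 min
Wed reg 8 h 0 min / OT 1 h 41 min; Thu reg 6 h 37 min / OT 0 h 0 min; Fri reg 8 h 0 min / OT 0 h 0 min; Sat reg 6 h 56 min / OT 0 h 0 min; Sun reg 8 h 0 min / OT 0 h 13 min.
Totals: regular 37 h 33 min, overtime 1 h 54 min.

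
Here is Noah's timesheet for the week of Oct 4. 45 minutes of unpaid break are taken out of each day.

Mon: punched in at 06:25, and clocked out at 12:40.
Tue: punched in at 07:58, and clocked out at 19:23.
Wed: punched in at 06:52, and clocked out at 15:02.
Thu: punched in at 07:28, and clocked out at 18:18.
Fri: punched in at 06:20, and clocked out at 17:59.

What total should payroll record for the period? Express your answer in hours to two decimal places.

44.57 hours

Mon: 06:25–12:40 = 6 h 15 min; less 45 min break → 5 h 30 min
Tue: 07:58–19:23 = 11 h 25 min; less 45 min break → 10 h 40 min
Wed: 06:52–15:02 = 8 h 10 min; less 45 min break → 7 h 25 min
Thu: 07:28–18:18 = 10 h 50 min; less 45 min break → 10 h 5 min
Fri: 06:20–17:59 = 11 h 39 min; less 45 min break → 10 h 54 min
Total: 5 h 30 min + 10 h 40 min + 7 h 25 min + 10 h 5 min + 10 h 54 min = 44 h 34 min.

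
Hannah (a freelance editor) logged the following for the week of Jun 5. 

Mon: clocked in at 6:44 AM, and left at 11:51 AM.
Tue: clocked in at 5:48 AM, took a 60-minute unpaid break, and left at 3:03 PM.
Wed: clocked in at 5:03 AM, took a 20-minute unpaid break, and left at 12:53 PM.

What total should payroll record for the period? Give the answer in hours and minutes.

Mon: 6:44 AM–11:51 AM = 5 h 7 min
Tue: 5:48 AM–3:03 PM = 9 h 15 min; less 60 min break → 8 h 15 min
Wed: 5:03 AM–12:53 PM = 7 h 50 min; less 20 min break → 7 h 30 min
Total: 5 h 7 min + 8 h 15 min + 7 h 30 min = 20 h 52 min.

20 h 52 min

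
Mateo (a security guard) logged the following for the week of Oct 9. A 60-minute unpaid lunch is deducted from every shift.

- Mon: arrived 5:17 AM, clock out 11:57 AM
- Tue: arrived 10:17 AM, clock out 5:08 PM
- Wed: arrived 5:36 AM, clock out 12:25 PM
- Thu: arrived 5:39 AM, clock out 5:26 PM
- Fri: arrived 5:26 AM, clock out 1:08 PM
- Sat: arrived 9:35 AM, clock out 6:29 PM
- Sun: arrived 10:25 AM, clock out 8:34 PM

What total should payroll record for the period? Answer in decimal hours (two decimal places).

Mon: 5:17 AM–11:57 AM = 6 h 40 min; less 60 min break → 5 h 40 min
Tue: 10:17 AM–5:08 PM = 6 h 51 min; less 60 min break → 5 h 51 min
Wed: 5:36 AM–12:25 PM = 6 h 49 min; less 60 min break → 5 h 49 min
Thu: 5:39 AM–5:26 PM = 11 h 47 min; less 60 min break → 10 h 47 min
Fri: 5:26 AM–1:08 PM = 7 h 42 min; less 60 min break → 6 h 42 min
Sat: 9:35 AM–6:29 PM = 8 h 54 min; less 60 min break → 7 h 54 min
Sun: 10:25 AM–8:34 PM = 10 h 9 min; less 60 min break → 9 h 9 min
Total: 5 h 40 min + 5 h 51 min + 5 h 49 min + 10 h 47 min + 6 h 42 min + 7 h 54 min + 9 h 9 min = 51 h 52 min.

51.87 hours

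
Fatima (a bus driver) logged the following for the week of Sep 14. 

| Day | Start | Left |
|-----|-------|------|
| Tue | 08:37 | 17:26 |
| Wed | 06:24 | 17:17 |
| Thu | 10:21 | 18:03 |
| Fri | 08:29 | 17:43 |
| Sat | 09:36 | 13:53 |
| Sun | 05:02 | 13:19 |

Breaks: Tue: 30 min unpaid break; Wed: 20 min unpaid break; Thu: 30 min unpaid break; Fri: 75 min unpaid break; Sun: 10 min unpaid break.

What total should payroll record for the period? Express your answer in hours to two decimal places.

Tue: 08:37–17:26 = 8 h 49 min; less 30 min break → 8 h 19 min
Wed: 06:24–17:17 = 10 h 53 min; less 20 min break → 10 h 33 min
Thu: 10:21–18:03 = 7 h 42 min; less 30 min break → 7 h 12 min
Fri: 08:29–17:43 = 9 h 14 min; less 75 min break → 7 h 59 min
Sat: 09:36–13:53 = 4 h 17 min
Sun: 05:02–13:19 = 8 h 17 min; less 10 min break → 8 h 7 min
Total: 8 h 19 min + 10 h 33 min + 7 h 12 min + 7 h 59 min + 4 h 17 min + 8 h 7 min = 46 h 27 min.

46.45 hours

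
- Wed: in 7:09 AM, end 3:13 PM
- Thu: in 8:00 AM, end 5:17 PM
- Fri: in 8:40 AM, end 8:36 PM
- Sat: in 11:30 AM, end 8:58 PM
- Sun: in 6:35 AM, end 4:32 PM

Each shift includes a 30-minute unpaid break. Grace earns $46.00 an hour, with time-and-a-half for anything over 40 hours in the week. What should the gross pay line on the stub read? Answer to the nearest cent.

Wed: 7:09 AM–3:13 PM = 8 h 4 min; less 30 min break → 7 h 34 min
Thu: 8:00 AM–5:17 PM = 9 h 17 min; less 30 min break → 8 h 47 min
Fri: 8:40 AM–8:36 PM = 11 h 56 min; less 30 min break → 11 h 26 min
Sat: 11:30 AM–8:58 PM = 9 h 28 min; less 30 min break → 8 h 58 min
Sun: 6:35 AM–4:32 PM = 9 h 57 min; less 30 min break → 9 h 27 min
Total worked: 46 h 12 min = 2772 min.
Regular 40 h 0 min = 2400 min at $46.00/h; overtime 6 h 12 min = 372 min at $69.00/h.
Pay = (2400 × $46.00 + 372 × $69.00) ÷ 60 = $2267.80.

$2267.80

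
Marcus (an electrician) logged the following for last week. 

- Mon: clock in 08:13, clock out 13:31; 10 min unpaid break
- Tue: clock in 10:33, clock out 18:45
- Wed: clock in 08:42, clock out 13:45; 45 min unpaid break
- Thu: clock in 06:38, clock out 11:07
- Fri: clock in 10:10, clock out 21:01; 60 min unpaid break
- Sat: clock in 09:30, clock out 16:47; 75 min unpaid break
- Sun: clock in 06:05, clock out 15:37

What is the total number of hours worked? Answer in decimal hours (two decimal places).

Mon: 08:13–13:31 = 5 h 18 min; less 10 min break → 5 h 8 min
Tue: 10:33–18:45 = 8 h 12 min
Wed: 08:42–13:45 = 5 h 3 min; less 45 min break → 4 h 18 min
Thu: 06:38–11:07 = 4 h 29 min
Fri: 10:10–21:01 = 10 h 51 min; less 60 min break → 9 h 51 min
Sat: 09:30–16:47 = 7 h 17 min; less 75 min break → 6 h 2 min
Sun: 06:05–15:37 = 9 h 32 min
Total: 5 h 8 min + 8 h 12 min + 4 h 18 min + 4 h 29 min + 9 h 51 min + 6 h 2 min + 9 h 32 min = 47 h 32 min.

47.53 hours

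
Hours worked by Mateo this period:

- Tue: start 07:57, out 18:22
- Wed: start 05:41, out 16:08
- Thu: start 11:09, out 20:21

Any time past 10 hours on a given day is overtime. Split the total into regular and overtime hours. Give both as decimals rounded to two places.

Regular 29.20 hours, overtime 0.87 hours

Tue: 07:57–18:22 = 10 h 25 min
Wed: 05:41–16:08 = 10 h 27 min
Thu: 11:09–20:21 = 9 h 12 min
Tue reg 10 h 0 min / OT 0 h 25 min; Wed reg 10 h 0 min / OT 0 h 27 min; Thu reg 9 h 12 min / OT 0 h 0 min.
Totals: regular 29 h 12 min, overtime 0 h 52 min.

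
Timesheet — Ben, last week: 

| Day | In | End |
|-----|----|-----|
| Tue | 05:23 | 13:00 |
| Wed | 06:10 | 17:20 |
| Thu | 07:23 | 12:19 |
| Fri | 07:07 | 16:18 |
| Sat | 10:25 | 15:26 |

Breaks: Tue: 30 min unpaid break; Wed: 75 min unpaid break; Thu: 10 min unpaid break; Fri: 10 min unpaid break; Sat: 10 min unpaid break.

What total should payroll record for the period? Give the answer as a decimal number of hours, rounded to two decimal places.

Tue: 05:23–13:00 = 7 h 37 min; less 30 min break → 7 h 7 min
Wed: 06:10–17:20 = 11 h 10 min; less 75 min break → 9 h 55 min
Thu: 07:23–12:19 = 4 h 56 min; less 10 min break → 4 h 46 min
Fri: 07:07–16:18 = 9 h 11 min; less 10 min break → 9 h 1 min
Sat: 10:25–15:26 = 5 h 1 min; less 10 min break → 4 h 51 min
Total: 7 h 7 min + 9 h 55 min + 4 h 46 min + 9 h 1 min + 4 h 51 min = 35 h 40 min.

35.67 hours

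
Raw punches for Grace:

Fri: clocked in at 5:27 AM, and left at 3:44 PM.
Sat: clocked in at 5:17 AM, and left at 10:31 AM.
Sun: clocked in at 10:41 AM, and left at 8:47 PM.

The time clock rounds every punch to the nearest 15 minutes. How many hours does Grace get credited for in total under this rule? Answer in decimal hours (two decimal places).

25.50 hours

Fri: in 5:27 AM→5:30 AM, out 3:44 PM→3:45 PM; 10 h 15 min
Sat: in 5:17 AM→5:15 AM, out 10:31 AM→10:30 AM; 5 h 15 min
Sun: in 10:41 AM→10:45 AM, out 8:47 PM→8:45 PM; 10 h 0 min
Total credited: 25 h 30 min.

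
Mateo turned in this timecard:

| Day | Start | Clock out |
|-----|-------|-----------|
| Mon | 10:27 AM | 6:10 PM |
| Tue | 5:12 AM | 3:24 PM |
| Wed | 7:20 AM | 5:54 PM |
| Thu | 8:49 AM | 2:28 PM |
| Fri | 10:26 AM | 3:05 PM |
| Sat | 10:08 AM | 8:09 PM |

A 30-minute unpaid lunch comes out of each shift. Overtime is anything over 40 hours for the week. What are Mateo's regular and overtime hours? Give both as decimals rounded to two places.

Regular 40.00 hours, overtime 5.80 hours

Mon: 10:27 AM–6:10 PM = 7 h 43 min; less 30 min break → 7 h 13 min
Tue: 5:12 AM–3:24 PM = 10 h 12 min; less 30 min break → 9 h 42 min
Wed: 7:20 AM–5:54 PM = 10 h 34 min; less 30 min break → 10 h 4 min
Thu: 8:49 AM–2:28 PM = 5 h 39 min; less 30 min break → 5 h 9 min
Fri: 10:26 AM–3:05 PM = 4 h 39 min; less 30 min break → 4 h 9 min
Sat: 10:08 AM–8:09 PM = 10 h 1 min; less 30 min break → 9 h 31 min
Total worked: 45 h 48 min = 45.80 h.
Threshold 40 h → overtime 5 h 48 min, regular 40 h 0 min.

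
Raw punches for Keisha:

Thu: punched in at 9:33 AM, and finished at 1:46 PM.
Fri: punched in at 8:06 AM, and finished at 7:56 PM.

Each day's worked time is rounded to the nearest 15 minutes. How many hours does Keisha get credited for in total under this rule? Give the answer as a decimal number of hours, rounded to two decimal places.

Thu: 9:33 AM–1:46 PM = 4 h 13 min → rounds to 4 h 15 min
Fri: 8:06 AM–7:56 PM = 11 h 50 min → rounds to 11 h 45 min
Total credited: 16 h 0 min.

16.00 hours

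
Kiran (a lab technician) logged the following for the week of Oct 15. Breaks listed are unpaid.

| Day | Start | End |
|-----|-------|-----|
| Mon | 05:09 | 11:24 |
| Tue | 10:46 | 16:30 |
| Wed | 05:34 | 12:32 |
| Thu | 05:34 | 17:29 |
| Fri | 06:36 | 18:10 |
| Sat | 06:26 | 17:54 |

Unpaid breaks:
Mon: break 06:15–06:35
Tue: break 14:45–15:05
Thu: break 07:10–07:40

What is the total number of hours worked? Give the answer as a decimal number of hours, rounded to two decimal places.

Mon: 05:09–11:24 = 6 h 15 min; less 20 min break → 5 h 55 min
Tue: 10:46–16:30 = 5 h 44 min; less 20 min break → 5 h 24 min
Wed: 05:34–12:32 = 6 h 58 min
Thu: 05:34–17:29 = 11 h 55 min; less 30 min break → 11 h 25 min
Fri: 06:36–18:10 = 11 h 34 min
Sat: 06:26–17:54 = 11 h 28 min
Total: 5 h 55 min + 5 h 24 min + 6 h 58 min + 11 h 25 min + 11 h 34 min + 11 h 28 min = 52 h 44 min.

52.73 hours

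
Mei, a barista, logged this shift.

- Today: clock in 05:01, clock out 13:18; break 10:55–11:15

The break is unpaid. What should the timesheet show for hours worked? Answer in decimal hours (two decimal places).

Today: 05:01–13:18 = 8 h 17 min; less 20 min break → 7 h 57 min

7.95 hours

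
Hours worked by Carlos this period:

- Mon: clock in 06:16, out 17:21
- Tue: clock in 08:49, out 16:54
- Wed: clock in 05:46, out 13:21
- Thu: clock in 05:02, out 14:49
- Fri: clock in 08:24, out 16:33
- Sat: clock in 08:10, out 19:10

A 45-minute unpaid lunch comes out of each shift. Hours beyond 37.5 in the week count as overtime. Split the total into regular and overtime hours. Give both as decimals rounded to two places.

Regular 37.50 hours, overtime 13.68 hours

Mon: 06:16–17:21 = 11 h 5 min; less 45 min break → 10 h 20 min
Tue: 08:49–16:54 = 8 h 5 min; less 45 min break → 7 h 20 min
Wed: 05:46–13:21 = 7 h 35 min; less 45 min break → 6 h 50 min
Thu: 05:02–14:49 = 9 h 47 min; less 45 min break → 9 h 2 min
Fri: 08:24–16:33 = 8 h 9 min; less 45 min break → 7 h 24 min
Sat: 08:10–19:10 = 11 h 0 min; less 45 min break → 10 h 15 min
Total worked: 51 h 11 min = 51.18 h.
Threshold 37.5 h → overtime 13 h 41 min, regular 37 h 30 min.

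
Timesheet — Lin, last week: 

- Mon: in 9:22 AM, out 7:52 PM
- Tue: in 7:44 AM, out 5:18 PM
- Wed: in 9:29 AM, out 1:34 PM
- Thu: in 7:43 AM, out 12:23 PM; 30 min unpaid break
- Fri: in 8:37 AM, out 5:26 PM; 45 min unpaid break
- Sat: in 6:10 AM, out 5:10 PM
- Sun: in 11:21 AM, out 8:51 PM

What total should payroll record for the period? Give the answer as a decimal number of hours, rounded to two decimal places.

56.88 hours

Mon: 9:22 AM–7:52 PM = 10 h 30 min
Tue: 7:44 AM–5:18 PM = 9 h 34 min
Wed: 9:29 AM–1:34 PM = 4 h 5 min
Thu: 7:43 AM–12:23 PM = 4 h 40 min; less 30 min break → 4 h 10 min
Fri: 8:37 AM–5:26 PM = 8 h 49 min; less 45 min break → 8 h 4 min
Sat: 6:10 AM–5:10 PM = 11 h 0 min
Sun: 11:21 AM–8:51 PM = 9 h 30 min
Total: 10 h 30 min + 9 h 34 min + 4 h 5 min + 4 h 10 min + 8 h 4 min + 11 h 0 min + 9 h 30 min = 56 h 53 min.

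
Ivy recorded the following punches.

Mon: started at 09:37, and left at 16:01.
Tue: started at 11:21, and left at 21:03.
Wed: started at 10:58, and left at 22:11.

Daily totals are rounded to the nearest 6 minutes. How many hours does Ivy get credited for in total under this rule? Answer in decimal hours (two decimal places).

27.30 hours

Mon: 09:37–16:01 = 6 h 24 min → rounds to 6 h 24 min
Tue: 11:21–21:03 = 9 h 42 min → rounds to 9 h 42 min
Wed: 10:58–22:11 = 11 h 13 min → rounds to 11 h 12 min
Total credited: 27 h 18 min.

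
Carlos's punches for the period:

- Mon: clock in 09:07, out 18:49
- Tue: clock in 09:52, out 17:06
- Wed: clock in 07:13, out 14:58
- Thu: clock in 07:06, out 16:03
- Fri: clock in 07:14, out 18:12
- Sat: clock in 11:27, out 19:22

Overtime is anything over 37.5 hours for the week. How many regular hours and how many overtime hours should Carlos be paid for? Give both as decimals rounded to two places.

Mon: 09:07–18:49 = 9 h 42 min
Tue: 09:52–17:06 = 7 h 14 min
Wed: 07:13–14:58 = 7 h 45 min
Thu: 07:06–16:03 = 8 h 57 min
Fri: 07:14–18:12 = 10 h 58 min
Sat: 11:27–19:22 = 7 h 55 min
Total worked: 52 h 31 min = 52.52 h.
Threshold 37.5 h → overtime 15 h 1 min, regular 37 h 30 min.

Regular 37.50 hours, overtime 15.02 hours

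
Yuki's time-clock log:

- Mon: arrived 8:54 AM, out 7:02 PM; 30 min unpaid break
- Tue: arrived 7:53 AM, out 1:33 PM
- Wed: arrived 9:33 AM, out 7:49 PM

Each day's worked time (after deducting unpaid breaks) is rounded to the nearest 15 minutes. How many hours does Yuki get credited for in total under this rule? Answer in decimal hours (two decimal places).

25.75 hours

Mon: 8:54 AM–7:02 PM = 10 h 8 min − 30 min = 9 h 38 min → rounds to 9 h 45 min
Tue: 7:53 AM–1:33 PM = 5 h 40 min → rounds to 5 h 45 min
Wed: 9:33 AM–7:49 PM = 10 h 16 min → rounds to 10 h 15 min
Total credited: 25 h 45 min.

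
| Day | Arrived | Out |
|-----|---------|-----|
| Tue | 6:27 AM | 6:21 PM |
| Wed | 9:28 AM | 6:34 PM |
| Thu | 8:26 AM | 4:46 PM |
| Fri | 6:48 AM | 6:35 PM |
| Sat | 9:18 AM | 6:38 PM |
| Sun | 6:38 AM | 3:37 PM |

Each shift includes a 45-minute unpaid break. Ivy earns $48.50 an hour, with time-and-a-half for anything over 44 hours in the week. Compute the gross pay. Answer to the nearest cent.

$2929.40

Tue: 6:27 AM–6:21 PM = 11 h 54 min; less 45 min break → 11 h 9 min
Wed: 9:28 AM–6:34 PM = 9 h 6 min; less 45 min break → 8 h 21 min
Thu: 8:26 AM–4:46 PM = 8 h 20 min; less 45 min break → 7 h 35 min
Fri: 6:48 AM–6:35 PM = 11 h 47 min; less 45 min break → 11 h 2 min
Sat: 9:18 AM–6:38 PM = 9 h 20 min; less 45 min break → 8 h 35 min
Sun: 6:38 AM–3:37 PM = 8 h 59 min; less 45 min break → 8 h 14 min
Total worked: 54 h 56 min = 3296 min.
Regular 44 h 0 min = 2640 min at $48.50/h; overtime 10 h 56 min = 656 min at $72.75/h.
Pay = (2640 × $48.50 + 656 × $72.75) ÷ 60 = $2929.40.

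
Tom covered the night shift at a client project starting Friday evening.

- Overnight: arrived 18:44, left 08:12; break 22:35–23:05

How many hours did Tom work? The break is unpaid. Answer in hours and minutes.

Overnight: 18:44 → midnight = 5 h 16 min; midnight → 08:12 = 8 h 12 min; span 13 h 28 min; less 30 min break → 12 h 58 min

12 h 58 min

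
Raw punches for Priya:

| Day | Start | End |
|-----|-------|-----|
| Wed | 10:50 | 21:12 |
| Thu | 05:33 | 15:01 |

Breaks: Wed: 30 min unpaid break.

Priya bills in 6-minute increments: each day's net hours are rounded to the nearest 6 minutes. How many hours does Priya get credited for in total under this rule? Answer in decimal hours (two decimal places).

Wed: 10:50–21:12 = 10 h 22 min − 30 min = 9 h 52 min → rounds to 9 h 54 min
Thu: 05:33–15:01 = 9 h 28 min → rounds to 9 h 30 min
Total credited: 19 h 24 min.

19.40 hours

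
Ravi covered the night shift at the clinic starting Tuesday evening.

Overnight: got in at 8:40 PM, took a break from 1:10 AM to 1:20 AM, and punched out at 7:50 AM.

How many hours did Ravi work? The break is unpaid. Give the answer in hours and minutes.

Overnight: 8:40 PM → midnight = 3 h 20 min; midnight → 7:50 AM = 7 h 50 min; span 11 h 10 min; less 10 min break → 11 h 0 min

11 h 0 min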